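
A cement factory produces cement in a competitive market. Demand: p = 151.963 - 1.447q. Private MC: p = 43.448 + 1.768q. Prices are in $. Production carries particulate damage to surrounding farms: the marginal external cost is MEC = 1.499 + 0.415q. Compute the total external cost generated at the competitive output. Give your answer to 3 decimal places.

$286.989

Market equilibrium (private): 43.448 + 1.768q = 151.963 - 1.447q → q_m = 33.7527.
Total external cost = ∫₀^{q_m} (1.499 + 0.415q) dq = 1.499×33.7527 + ½×0.415×33.7527² = 286.9886.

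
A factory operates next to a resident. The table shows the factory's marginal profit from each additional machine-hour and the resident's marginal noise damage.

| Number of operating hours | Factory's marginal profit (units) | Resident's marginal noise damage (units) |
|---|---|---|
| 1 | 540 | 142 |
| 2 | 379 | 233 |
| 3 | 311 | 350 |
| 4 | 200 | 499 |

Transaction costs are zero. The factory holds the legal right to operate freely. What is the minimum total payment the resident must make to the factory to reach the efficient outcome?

Left alone the factory would choose level 4 (marginal profit stays positive).
Efficient level: k* = 2 (marginal profit ≥ marginal noise damage through 2).
The resident must at least cover the factory's forgone profit from cutting 4→2: 311 + 200 = 511.

511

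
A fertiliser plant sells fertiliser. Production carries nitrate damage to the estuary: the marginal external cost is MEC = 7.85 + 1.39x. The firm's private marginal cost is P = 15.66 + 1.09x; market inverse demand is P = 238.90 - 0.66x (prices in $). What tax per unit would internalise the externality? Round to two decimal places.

tax = $103.20 per unit

Social marginal cost = private MC + MEC = 23.51 + 2.48x.
Set SMC = demand: 23.51 + 2.48x = 238.90 - 0.66x → x* = 68.5955.
The Pigouvian tax equals MEC at x*: 7.85 + 1.39×68.5955 = 103.1977.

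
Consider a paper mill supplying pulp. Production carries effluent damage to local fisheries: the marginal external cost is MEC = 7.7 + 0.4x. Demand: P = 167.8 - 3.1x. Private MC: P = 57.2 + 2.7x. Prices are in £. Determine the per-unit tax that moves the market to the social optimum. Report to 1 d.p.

tax = £14.3 per unit

Social marginal cost = private MC + MEC = 64.9 + 3.1x.
Set SMC = demand: 64.9 + 3.1x = 167.8 - 3.1x → x* = 16.5968.
The Pigouvian tax equals MEC at x*: 7.7 + 0.4×16.5968 = 14.3387.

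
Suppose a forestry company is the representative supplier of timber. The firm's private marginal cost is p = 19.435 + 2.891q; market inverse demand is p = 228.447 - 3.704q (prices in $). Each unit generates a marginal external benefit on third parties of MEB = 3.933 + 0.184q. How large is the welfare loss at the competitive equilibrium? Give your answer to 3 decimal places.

Market equilibrium (private): 19.435 + 2.891q = 228.447 - 3.704q → q_m = 31.6925.
Social marginal cost = private MC − MEB = 15.502 + 2.707q.
Set SMC = demand: 15.502 + 2.707q = 228.447 - 3.704q → q* = 33.2156.
Between q* and q_m the wedge demand − SMC runs linearly from 0 to MEB(q_m), so the loss is a triangle.
DWL = ½ × 1.5231 × 9.7644 = 7.4361.

DWL = $7.436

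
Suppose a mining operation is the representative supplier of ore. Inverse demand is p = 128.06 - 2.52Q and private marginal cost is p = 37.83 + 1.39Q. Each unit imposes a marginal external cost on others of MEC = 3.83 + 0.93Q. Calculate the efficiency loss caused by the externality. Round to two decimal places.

DWL = 66.08

Market equilibrium (private): 37.83 + 1.39Q = 128.06 - 2.52Q → Q_m = 23.0767.
Social marginal cost = private MC + MEC = 41.66 + 2.32Q.
Set SMC = demand: 41.66 + 2.32Q = 128.06 - 2.52Q → Q* = 17.8512.
Height of the DWL triangle at Q_m is SMC(Q_m) − demand(Q_m) = MEC(Q_m) = 25.2914.
DWL = ½ × 5.2255 × 25.2914 = 66.0801.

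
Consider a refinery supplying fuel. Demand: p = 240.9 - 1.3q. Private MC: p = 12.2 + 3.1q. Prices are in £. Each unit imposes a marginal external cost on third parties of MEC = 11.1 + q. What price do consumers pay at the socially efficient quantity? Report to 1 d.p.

P = £188.5

Social marginal cost = private MC + MEC = 23.3 + 4.1q.
Set SMC = demand: 23.3 + 4.1q = 240.9 - 1.3q → q* = 40.2963.
Consumer price on the demand curve at q*: 240.9 − 1.3×40.2963 = 188.5148.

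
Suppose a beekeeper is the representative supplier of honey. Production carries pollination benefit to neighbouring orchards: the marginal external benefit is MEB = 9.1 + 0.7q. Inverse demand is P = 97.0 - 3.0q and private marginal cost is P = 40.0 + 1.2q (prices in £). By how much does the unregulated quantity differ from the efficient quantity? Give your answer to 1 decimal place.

5.3 units

Market equilibrium (private): 40.0 + 1.2q = 97.0 - 3.0q → q_m = 13.5714.
Social marginal cost = private MC − MEB = 30.9 + 0.5q.
Set SMC = demand: 30.9 + 0.5q = 97.0 - 3.0q → q* = 18.8857.
Gap = |13.5714 − 18.8857| = 5.3143.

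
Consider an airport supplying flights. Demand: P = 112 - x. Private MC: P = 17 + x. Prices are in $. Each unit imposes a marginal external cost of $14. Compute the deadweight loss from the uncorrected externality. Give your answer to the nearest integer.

DWL = $49

Market equilibrium (private): 17 + x = 112 - x → x_m = 47.5000.
Social marginal cost = private MC + MEC = 31 + x.
Set SMC = demand: 31 + x = 112 - x → x* = 40.5000.
The welfare-loss triangle has base |x_m − x*| and height MEC(x_m) (the vertical gap between SMC and demand is zero at x* and MEC at x_m).
DWL = ½ × 7.0000 × 14.0000 = 49.0000.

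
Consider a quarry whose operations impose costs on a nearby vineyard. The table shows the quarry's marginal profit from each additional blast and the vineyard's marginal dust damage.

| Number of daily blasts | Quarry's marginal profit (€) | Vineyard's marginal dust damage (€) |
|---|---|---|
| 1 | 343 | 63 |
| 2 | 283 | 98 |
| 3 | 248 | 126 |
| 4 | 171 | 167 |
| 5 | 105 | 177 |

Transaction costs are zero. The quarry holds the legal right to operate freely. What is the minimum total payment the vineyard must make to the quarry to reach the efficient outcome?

€105

Left alone the quarry would choose level 5 (marginal profit stays positive).
Efficient level: k* = 4 (marginal profit ≥ marginal dust damage through 4).
The vineyard must at least cover the quarry's forgone profit from cutting 5→4: 105 = 105.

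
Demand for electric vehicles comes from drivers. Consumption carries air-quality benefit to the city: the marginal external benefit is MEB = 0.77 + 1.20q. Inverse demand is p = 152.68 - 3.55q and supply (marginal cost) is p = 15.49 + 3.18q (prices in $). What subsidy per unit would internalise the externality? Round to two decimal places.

subsidy = $30.71 per unit

Social marginal benefit = demand + MEB = 153.45 - 2.35q.
Set SMB = MC: 153.45 - 2.35q = 15.49 + 3.18q → q* = 24.9476.
The Pigouvian subsidy equals MEB at q*: 0.77 + 1.20×24.9476 = 30.7071.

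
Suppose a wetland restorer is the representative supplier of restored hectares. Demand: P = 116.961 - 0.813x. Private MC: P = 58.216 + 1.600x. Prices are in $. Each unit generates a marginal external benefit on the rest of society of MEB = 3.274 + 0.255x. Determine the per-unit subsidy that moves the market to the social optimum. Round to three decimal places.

subsidy = $10.602 per unit

Social marginal cost = private MC − MEB = 54.942 + 1.345x.
Set SMC = demand: 54.942 + 1.345x = 116.961 - 0.813x → x* = 28.7391.
The Pigouvian subsidy equals MEB at x*: 3.274 + 0.255×28.7391 = 10.6025.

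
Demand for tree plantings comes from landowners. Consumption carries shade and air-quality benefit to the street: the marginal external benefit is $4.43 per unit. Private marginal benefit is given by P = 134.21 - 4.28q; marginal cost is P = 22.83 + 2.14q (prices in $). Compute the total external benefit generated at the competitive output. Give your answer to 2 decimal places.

$76.86

Market equilibrium (private): 22.83 + 2.14q = 134.21 - 4.28q → q_m = 17.3489.
Total external benefit = MEB × q_m = 4.43 × 17.3489 = 76.8556.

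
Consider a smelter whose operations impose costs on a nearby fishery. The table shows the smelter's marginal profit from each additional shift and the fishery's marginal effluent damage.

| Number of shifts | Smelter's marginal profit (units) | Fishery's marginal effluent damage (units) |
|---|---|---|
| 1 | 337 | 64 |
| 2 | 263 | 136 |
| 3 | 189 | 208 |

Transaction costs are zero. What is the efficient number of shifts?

Bargaining reaches the level where marginal profit last exceeds marginal effluent damage.
That holds through level 2 (263 ≥ 136) but not at 3 (189 < 208).

2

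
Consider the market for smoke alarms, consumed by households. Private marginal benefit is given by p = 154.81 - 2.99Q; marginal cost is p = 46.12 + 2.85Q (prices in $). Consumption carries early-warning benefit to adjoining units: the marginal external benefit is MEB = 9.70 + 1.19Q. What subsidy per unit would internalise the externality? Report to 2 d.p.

Social marginal benefit = demand + MEB = 164.51 - 1.80Q.
Set SMB = MC: 164.51 - 1.80Q = 46.12 + 2.85Q → Q* = 25.4602.
The Pigouvian subsidy equals MEB at Q*: 9.70 + 1.19×25.4602 = 39.9976.

subsidy = $40.00 per unit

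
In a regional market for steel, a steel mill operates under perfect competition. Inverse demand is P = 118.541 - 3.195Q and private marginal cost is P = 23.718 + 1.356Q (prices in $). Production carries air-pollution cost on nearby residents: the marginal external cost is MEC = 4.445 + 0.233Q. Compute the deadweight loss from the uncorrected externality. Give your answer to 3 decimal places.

DWL = $9.039

Market equilibrium (private): 23.718 + 1.356Q = 118.541 - 3.195Q → Q_m = 20.8356.
Social marginal cost = private MC + MEC = 28.163 + 1.589Q.
Set SMC = demand: 28.163 + 1.589Q = 118.541 - 3.195Q → Q* = 18.8917.
Between Q* and Q_m the wedge SMC − demand runs linearly from 0 to MEC(Q_m), so the loss is a triangle.
DWL = ½ × 1.9439 × 9.2997 = 9.0388.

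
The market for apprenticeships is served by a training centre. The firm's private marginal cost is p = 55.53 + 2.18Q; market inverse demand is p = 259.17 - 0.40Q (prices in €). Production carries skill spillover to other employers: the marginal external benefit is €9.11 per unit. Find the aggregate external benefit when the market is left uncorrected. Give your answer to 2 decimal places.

€719.05

Market equilibrium (private): 55.53 + 2.18Q = 259.17 - 0.40Q → Q_m = 78.9302.
Total external benefit = MEB × Q_m = 9.11 × 78.9302 = 719.0541.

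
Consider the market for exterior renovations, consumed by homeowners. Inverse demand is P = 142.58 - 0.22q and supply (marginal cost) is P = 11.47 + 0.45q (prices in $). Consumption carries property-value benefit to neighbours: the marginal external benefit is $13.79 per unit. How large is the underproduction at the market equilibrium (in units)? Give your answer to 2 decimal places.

20.58 units

Market equilibrium (private): 11.47 + 0.45q = 142.58 - 0.22q → q_m = 195.6866.
Social marginal benefit = demand + MEB = 156.37 - 0.22q.
Set SMB = MC: 156.37 - 0.22q = 11.47 + 0.45q → q* = 216.2687.
Gap = |195.6866 − 216.2687| = 20.5821.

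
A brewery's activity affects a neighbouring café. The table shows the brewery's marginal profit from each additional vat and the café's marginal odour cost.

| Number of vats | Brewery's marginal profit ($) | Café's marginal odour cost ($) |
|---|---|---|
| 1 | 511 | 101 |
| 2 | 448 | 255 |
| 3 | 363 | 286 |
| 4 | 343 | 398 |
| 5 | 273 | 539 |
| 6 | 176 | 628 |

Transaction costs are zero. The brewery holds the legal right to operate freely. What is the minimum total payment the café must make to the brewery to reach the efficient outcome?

Left alone the brewery would choose level 6 (marginal profit stays positive).
Efficient level: k* = 3 (marginal profit ≥ marginal odour cost through 3).
The café must at least cover the brewery's forgone profit from cutting 6→3: 343 + 273 + 176 = 792.

$792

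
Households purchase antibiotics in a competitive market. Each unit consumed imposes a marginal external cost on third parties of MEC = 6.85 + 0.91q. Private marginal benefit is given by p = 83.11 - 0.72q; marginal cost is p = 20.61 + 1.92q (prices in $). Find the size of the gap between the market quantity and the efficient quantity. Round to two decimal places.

Market equilibrium (private): 20.61 + 1.92q = 83.11 - 0.72q → q_m = 23.6742.
Social marginal benefit = demand − MEC = 76.26 - 1.63q.
Set SMB = MC: 76.26 - 1.63q = 20.61 + 1.92q → q* = 15.6761.
Gap = |23.6742 − 15.6761| = 7.9981.

8.00 units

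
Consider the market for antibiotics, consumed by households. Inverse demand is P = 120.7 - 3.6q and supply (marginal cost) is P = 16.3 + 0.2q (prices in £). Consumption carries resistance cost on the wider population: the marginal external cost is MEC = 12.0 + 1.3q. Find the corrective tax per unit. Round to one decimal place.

tax = £35.6 per unit

Social marginal benefit = demand − MEC = 108.7 - 4.9q.
Set SMB = MC: 108.7 - 4.9q = 16.3 + 0.2q → q* = 18.1176.
The Pigouvian tax equals MEC at q*: 12.0 + 1.3×18.1176 = 35.5529.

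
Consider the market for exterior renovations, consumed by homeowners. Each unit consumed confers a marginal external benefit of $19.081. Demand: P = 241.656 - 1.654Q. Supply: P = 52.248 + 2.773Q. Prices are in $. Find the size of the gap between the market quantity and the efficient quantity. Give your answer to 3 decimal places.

4.310 units

Market equilibrium (private): 52.248 + 2.773Q = 241.656 - 1.654Q → Q_m = 42.7847.
Social marginal benefit = demand + MEB = 260.737 - 1.654Q.
Set SMB = MC: 260.737 - 1.654Q = 52.248 + 2.773Q → Q* = 47.0949.
Gap = |42.7847 − 47.0949| = 4.3102.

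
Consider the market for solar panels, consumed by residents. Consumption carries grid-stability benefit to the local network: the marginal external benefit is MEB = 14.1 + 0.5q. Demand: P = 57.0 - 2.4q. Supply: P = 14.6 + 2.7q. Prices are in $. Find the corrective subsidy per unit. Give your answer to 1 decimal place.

subsidy = $20.2 per unit

Social marginal benefit = demand + MEB = 71.1 - 1.9q.
Set SMB = MC: 71.1 - 1.9q = 14.6 + 2.7q → q* = 12.2826.
The Pigouvian subsidy equals MEB at q*: 14.1 + 0.5×12.2826 = 20.2413.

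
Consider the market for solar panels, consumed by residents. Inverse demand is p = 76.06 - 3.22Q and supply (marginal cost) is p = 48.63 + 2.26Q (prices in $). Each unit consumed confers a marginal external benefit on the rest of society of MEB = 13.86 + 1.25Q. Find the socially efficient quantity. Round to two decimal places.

Social marginal benefit = demand + MEB = 89.92 - 1.97Q.
Set SMB = MC: 89.92 - 1.97Q = 48.63 + 2.26Q → Q* = 9.7612.

Q* = 9.76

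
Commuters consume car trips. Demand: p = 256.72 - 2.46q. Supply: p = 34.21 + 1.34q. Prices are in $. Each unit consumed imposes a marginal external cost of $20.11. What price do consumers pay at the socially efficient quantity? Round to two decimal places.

Social marginal benefit = demand − MEC = 236.61 - 2.46q.
Set SMB = MC: 236.61 - 2.46q = 34.21 + 1.34q → q* = 53.2632.
Consumer price on the demand curve at q*: 256.72 − 2.46×53.2632 = 125.6925.

P = $125.69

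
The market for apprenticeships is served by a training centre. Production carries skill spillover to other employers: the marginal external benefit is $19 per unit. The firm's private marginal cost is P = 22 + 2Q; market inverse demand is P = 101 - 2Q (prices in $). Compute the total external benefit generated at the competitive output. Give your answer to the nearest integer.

Market equilibrium (private): 22 + 2Q = 101 - 2Q → Q_m = 19.7500.
Total external benefit = MEB × Q_m = 19 × 19.7500 = 375.2500.

$375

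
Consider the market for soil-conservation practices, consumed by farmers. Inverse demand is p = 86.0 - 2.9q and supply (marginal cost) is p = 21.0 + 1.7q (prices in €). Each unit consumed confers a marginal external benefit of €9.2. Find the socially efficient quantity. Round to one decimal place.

Social marginal benefit = demand + MEB = 95.2 - 2.9q.
Set SMB = MC: 95.2 - 2.9q = 21.0 + 1.7q → q* = 16.1304.

q* = 16.1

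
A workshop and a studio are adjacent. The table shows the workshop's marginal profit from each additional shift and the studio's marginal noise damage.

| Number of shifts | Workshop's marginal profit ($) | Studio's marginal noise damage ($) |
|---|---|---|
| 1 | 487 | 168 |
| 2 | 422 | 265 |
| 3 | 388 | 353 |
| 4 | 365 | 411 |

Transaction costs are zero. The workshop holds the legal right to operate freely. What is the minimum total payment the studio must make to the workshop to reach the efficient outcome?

Left alone the workshop would choose level 4 (marginal profit stays positive).
Efficient level: k* = 3 (marginal profit ≥ marginal noise damage through 3).
The studio must at least cover the workshop's forgone profit from cutting 4→3: 365 = 365.

$365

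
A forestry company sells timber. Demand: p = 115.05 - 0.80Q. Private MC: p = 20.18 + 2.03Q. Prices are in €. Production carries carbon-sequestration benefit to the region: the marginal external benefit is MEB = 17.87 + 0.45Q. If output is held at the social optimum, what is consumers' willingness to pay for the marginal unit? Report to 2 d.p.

Social marginal cost = private MC − MEB = 2.31 + 1.58Q.
Set SMC = demand: 2.31 + 1.58Q = 115.05 - 0.80Q → Q* = 47.3697.
Consumer price on the demand curve at Q*: 115.05 − 0.80×47.3697 = 77.1542.

P = €77.15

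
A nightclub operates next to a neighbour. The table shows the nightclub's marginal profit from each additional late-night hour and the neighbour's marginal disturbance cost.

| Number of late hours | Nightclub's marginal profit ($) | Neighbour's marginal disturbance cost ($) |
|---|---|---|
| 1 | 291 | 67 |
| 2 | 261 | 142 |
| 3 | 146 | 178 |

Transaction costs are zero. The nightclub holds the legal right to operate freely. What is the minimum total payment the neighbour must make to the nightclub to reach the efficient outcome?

$146

Left alone the nightclub would choose level 3 (marginal profit stays positive).
Efficient level: k* = 2 (marginal profit ≥ marginal disturbance cost through 2).
The neighbour must at least cover the nightclub's forgone profit from cutting 3→2: 146 = 146.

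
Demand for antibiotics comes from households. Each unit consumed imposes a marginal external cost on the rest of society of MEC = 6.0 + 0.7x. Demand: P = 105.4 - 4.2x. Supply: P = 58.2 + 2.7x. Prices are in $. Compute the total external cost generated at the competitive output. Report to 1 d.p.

Market equilibrium (private): 58.2 + 2.7x = 105.4 - 4.2x → x_m = 6.8406.
Total external cost = ∫₀^{x_m} (6.0 + 0.7x) dx = 6.0×6.8406 + ½×0.7×6.8406² = 57.4214.

$57.4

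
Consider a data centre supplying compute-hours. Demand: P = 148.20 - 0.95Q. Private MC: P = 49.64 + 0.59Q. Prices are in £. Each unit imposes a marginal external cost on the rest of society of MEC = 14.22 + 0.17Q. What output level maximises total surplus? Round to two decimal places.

Q* = 49.32

Social marginal cost = private MC + MEC = 63.86 + 0.76Q.
Set SMC = demand: 63.86 + 0.76Q = 148.20 - 0.95Q → Q* = 49.3216.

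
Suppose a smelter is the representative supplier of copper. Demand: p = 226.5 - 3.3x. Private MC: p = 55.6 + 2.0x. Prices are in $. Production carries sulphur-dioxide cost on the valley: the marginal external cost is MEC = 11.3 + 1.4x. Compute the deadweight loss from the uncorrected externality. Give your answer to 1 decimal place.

Market equilibrium (private): 55.6 + 2.0x = 226.5 - 3.3x → x_m = 32.2453.
Social marginal cost = private MC + MEC = 66.9 + 3.4x.
Set SMC = demand: 66.9 + 3.4x = 226.5 - 3.3x → x* = 23.8209.
The loss is the area between SMC and demand from x* to x_m; with linear curves that's a triangle of height MEC(x_m).
DWL = ½ × 8.4244 × 56.4434 = 237.7509.

DWL = $237.8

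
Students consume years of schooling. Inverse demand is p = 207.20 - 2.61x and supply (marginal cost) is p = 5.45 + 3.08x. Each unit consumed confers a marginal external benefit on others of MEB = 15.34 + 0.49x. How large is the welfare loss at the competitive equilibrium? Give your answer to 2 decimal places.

Market equilibrium (private): 5.45 + 3.08x = 207.20 - 2.61x → x_m = 35.4569.
Social marginal benefit = demand + MEB = 222.54 - 2.12x.
Set SMB = MC: 222.54 - 2.12x = 5.45 + 3.08x → x* = 41.7481.
Height of the DWL triangle at x_m is SMB(x_m) − MC(x_m) = MEB(x_m) = 32.7139.
DWL = ½ × 6.2912 × 32.7139 = 102.9048.

DWL = 102.90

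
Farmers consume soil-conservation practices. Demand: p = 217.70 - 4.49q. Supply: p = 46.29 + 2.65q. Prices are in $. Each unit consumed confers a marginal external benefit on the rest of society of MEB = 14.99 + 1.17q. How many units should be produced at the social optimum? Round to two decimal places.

Social marginal benefit = demand + MEB = 232.69 - 3.32q.
Set SMB = MC: 232.69 - 3.32q = 46.29 + 2.65q → q* = 31.2228.

q* = 31.22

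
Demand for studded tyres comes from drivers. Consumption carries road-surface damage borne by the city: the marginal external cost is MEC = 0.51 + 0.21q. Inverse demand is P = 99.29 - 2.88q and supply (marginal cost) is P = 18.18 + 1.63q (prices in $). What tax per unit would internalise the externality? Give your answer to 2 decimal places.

tax = $4.10 per unit

Social marginal benefit = demand − MEC = 98.78 - 3.09q.
Set SMB = MC: 98.78 - 3.09q = 18.18 + 1.63q → q* = 17.0763.
The Pigouvian tax equals MEC at q*: 0.51 + 0.21×17.0763 = 4.0960.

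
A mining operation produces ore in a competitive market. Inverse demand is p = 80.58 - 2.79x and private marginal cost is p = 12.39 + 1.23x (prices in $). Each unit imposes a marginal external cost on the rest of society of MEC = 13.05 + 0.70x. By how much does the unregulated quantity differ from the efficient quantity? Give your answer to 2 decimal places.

Market equilibrium (private): 12.39 + 1.23x = 80.58 - 2.79x → x_m = 16.9627.
Social marginal cost = private MC + MEC = 25.44 + 1.93x.
Set SMC = demand: 25.44 + 1.93x = 80.58 - 2.79x → x* = 11.6822.
Gap = |16.9627 − 11.6822| = 5.2805.

5.28 units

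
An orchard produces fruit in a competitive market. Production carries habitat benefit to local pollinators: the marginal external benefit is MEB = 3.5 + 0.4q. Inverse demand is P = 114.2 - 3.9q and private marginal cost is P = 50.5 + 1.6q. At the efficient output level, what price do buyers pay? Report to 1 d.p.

Social marginal cost = private MC − MEB = 47.0 + 1.2q.
Set SMC = demand: 47.0 + 1.2q = 114.2 - 3.9q → q* = 13.1765.
Consumer price on the demand curve at q*: 114.2 − 3.9×13.1765 = 62.8117.

P = 62.8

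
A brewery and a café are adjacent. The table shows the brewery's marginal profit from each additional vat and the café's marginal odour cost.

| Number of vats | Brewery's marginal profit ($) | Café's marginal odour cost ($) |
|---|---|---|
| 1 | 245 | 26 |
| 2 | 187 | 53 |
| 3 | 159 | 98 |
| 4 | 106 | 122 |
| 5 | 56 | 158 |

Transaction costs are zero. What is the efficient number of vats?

3

Bargaining reaches the level where marginal profit last exceeds marginal odour cost.
That holds through level 3 (159 ≥ 98) but not at 4 (106 < 122).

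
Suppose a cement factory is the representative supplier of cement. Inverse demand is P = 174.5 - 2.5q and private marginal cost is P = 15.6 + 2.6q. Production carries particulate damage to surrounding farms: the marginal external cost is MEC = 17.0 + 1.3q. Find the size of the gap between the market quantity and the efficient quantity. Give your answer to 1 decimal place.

9.0 units

Market equilibrium (private): 15.6 + 2.6q = 174.5 - 2.5q → q_m = 31.1569.
Social marginal cost = private MC + MEC = 32.6 + 3.9q.
Set SMC = demand: 32.6 + 3.9q = 174.5 - 2.5q → q* = 22.1719.
Gap = |31.1569 − 22.1719| = 8.9850.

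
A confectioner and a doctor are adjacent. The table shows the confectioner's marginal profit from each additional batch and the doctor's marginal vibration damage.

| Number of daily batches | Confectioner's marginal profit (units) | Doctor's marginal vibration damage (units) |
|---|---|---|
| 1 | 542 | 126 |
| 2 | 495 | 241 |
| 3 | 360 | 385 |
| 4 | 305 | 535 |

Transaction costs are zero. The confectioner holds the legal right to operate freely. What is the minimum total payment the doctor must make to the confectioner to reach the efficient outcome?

Left alone the confectioner would choose level 4 (marginal profit stays positive).
Efficient level: k* = 2 (marginal profit ≥ marginal vibration damage through 2).
The doctor must at least cover the confectioner's forgone profit from cutting 4→2: 360 + 305 = 665.

665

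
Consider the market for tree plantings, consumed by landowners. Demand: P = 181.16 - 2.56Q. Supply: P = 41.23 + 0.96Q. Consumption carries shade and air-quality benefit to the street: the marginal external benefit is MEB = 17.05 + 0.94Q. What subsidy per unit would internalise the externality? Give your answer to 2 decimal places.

subsidy = 74.24 per unit

Social marginal benefit = demand + MEB = 198.21 - 1.62Q.
Set SMB = MC: 198.21 - 1.62Q = 41.23 + 0.96Q → Q* = 60.8450.
The Pigouvian subsidy equals MEB at Q*: 17.05 + 0.94×60.8450 = 74.2443.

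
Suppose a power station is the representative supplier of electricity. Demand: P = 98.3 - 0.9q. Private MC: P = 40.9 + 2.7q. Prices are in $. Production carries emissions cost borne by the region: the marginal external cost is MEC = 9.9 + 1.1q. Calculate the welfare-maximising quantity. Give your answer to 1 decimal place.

q* = 10.1

Social marginal cost = private MC + MEC = 50.8 + 3.8q.
Set SMC = demand: 50.8 + 3.8q = 98.3 - 0.9q → q* = 10.1064.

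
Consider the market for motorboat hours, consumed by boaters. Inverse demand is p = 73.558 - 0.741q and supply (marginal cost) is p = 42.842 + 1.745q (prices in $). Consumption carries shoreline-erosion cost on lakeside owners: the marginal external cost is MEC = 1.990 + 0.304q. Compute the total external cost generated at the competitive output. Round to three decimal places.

$47.792

Market equilibrium (private): 42.842 + 1.745q = 73.558 - 0.741q → q_m = 12.3556.
Total external cost = ∫₀^{q_m} (1.990 + 0.304q) dq = 1.990×12.3556 + ½×0.304×12.3556² = 47.7921.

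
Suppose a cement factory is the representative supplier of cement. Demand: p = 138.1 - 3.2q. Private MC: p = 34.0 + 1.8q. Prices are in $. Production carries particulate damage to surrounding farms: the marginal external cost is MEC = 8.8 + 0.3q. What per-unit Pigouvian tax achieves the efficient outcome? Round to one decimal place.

Social marginal cost = private MC + MEC = 42.8 + 2.1q.
Set SMC = demand: 42.8 + 2.1q = 138.1 - 3.2q → q* = 17.9811.
The Pigouvian tax equals MEC at q*: 8.8 + 0.3×17.9811 = 14.1943.

tax = $14.2 per unit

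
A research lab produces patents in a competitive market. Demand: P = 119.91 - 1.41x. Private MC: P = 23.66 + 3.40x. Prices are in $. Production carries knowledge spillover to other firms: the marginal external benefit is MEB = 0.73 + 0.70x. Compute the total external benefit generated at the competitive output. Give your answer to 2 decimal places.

Market equilibrium (private): 23.66 + 3.40x = 119.91 - 1.41x → x_m = 20.0104.
Total external benefit = ∫₀^{x_m} (0.73 + 0.70x) dx = 0.73×20.0104 + ½×0.70×20.0104² = 154.7532.

$154.75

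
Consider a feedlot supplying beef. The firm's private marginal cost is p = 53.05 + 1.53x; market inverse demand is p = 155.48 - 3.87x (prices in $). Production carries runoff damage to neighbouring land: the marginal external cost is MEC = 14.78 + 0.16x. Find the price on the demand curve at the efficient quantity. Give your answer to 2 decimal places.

Social marginal cost = private MC + MEC = 67.83 + 1.69x.
Set SMC = demand: 67.83 + 1.69x = 155.48 - 3.87x → x* = 15.7644.
Consumer price on the demand curve at x*: 155.48 − 3.87×15.7644 = 94.4718.

P = $94.47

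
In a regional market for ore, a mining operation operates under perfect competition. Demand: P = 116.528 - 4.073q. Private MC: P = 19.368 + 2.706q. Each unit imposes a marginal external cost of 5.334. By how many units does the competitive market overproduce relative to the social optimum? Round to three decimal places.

0.787 units

Market equilibrium (private): 19.368 + 2.706q = 116.528 - 4.073q → q_m = 14.3325.
Social marginal cost = private MC + MEC = 24.702 + 2.706q.
Set SMC = demand: 24.702 + 2.706q = 116.528 - 4.073q → q* = 13.5457.
Gap = |14.3325 − 13.5457| = 0.7868.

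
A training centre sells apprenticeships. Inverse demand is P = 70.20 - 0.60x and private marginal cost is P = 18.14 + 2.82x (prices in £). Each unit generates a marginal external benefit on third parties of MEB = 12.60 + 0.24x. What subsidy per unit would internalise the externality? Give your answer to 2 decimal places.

Social marginal cost = private MC − MEB = 5.54 + 2.58x.
Set SMC = demand: 5.54 + 2.58x = 70.20 - 0.60x → x* = 20.3333.
The Pigouvian subsidy equals MEB at x*: 12.60 + 0.24×20.3333 = 17.4800.

subsidy = £17.48 per unit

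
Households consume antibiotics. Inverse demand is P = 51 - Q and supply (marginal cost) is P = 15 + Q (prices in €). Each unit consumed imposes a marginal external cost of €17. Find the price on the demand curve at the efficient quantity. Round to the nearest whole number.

Social marginal benefit = demand − MEC = 34 - Q.
Set SMB = MC: 34 - Q = 15 + Q → Q* = 9.5000.
Consumer price on the demand curve at Q*: 51 − 1×9.5000 = 41.5000.

P = €42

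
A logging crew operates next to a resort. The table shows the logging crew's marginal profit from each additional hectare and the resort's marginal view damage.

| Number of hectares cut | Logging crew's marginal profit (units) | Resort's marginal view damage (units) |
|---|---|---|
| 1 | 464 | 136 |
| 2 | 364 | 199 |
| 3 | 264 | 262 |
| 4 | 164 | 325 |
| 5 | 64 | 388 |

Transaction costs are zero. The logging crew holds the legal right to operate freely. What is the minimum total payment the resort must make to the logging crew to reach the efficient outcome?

Left alone the logging crew would choose level 5 (marginal profit stays positive).
Efficient level: k* = 3 (marginal profit ≥ marginal view damage through 3).
The resort must at least cover the logging crew's forgone profit from cutting 5→3: 164 + 64 = 228.

228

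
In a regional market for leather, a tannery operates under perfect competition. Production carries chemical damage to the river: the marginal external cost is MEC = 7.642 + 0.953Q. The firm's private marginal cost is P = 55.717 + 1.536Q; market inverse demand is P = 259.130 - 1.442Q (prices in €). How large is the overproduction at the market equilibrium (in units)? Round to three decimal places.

Market equilibrium (private): 55.717 + 1.536Q = 259.130 - 1.442Q → Q_m = 68.3052.
Social marginal cost = private MC + MEC = 63.359 + 2.489Q.
Set SMC = demand: 63.359 + 2.489Q = 259.130 - 1.442Q → Q* = 49.8018.
Gap = |68.3052 − 49.8018| = 18.5034.

18.503 units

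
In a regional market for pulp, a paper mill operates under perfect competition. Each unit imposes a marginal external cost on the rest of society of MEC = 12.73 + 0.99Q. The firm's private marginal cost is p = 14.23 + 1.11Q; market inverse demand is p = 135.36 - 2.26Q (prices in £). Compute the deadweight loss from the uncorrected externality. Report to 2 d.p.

Market equilibrium (private): 14.23 + 1.11Q = 135.36 - 2.26Q → Q_m = 35.9436.
Social marginal cost = private MC + MEC = 26.96 + 2.10Q.
Set SMC = demand: 26.96 + 2.10Q = 135.36 - 2.26Q → Q* = 24.8624.
Height of the DWL triangle at Q_m is SMC(Q_m) − demand(Q_m) = MEC(Q_m) = 48.3142.
DWL = ½ × 11.0812 × 48.3142 = 267.6897.

DWL = £267.69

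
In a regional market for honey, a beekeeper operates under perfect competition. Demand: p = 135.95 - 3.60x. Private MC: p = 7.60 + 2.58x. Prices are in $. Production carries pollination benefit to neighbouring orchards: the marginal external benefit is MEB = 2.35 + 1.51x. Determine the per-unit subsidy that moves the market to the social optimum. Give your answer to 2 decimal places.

Social marginal cost = private MC − MEB = 5.25 + 1.07x.
Set SMC = demand: 5.25 + 1.07x = 135.95 - 3.60x → x* = 27.9872.
The Pigouvian subsidy equals MEB at x*: 2.35 + 1.51×27.9872 = 44.6107.

subsidy = $44.61 per unit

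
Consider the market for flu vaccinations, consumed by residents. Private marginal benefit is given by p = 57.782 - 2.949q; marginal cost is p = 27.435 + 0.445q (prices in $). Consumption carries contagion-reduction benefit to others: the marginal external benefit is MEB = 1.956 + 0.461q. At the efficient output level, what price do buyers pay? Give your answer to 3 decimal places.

Social marginal benefit = demand + MEB = 59.738 - 2.488q.
Set SMB = MC: 59.738 - 2.488q = 27.435 + 0.445q → q* = 11.0136.
Consumer price on the demand curve at q*: 57.782 − 2.949×11.0136 = 25.3029.

P = $25.303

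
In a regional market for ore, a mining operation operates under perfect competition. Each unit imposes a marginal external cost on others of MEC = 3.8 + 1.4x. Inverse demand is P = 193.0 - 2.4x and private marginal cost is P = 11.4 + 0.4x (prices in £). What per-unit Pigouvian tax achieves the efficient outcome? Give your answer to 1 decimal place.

Social marginal cost = private MC + MEC = 15.2 + 1.8x.
Set SMC = demand: 15.2 + 1.8x = 193.0 - 2.4x → x* = 42.3333.
The Pigouvian tax equals MEC at x*: 3.8 + 1.4×42.3333 = 63.0666.

tax = £63.1 per unit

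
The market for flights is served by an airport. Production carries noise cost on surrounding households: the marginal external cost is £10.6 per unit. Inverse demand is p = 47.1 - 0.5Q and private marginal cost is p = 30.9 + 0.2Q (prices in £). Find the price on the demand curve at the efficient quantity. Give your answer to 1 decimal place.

P = £43.1

Social marginal cost = private MC + MEC = 41.5 + 0.2Q.
Set SMC = demand: 41.5 + 0.2Q = 47.1 - 0.5Q → Q* = 8.0000.
Consumer price on the demand curve at Q*: 47.1 − 0.5×8.0000 = 43.1000.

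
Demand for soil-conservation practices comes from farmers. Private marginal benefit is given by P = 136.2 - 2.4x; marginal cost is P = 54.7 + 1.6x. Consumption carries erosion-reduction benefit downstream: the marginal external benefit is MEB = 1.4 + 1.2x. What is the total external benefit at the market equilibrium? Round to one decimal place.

277.6

Market equilibrium (private): 54.7 + 1.6x = 136.2 - 2.4x → x_m = 20.3750.
Total external benefit = ∫₀^{x_m} (1.4 + 1.2x) dx = 1.4×20.3750 + ½×1.2×20.3750² = 277.6094.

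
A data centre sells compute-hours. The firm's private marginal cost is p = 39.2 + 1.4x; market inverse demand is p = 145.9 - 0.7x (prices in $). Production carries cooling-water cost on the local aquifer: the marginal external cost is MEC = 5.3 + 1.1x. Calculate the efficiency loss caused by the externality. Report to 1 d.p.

Market equilibrium (private): 39.2 + 1.4x = 145.9 - 0.7x → x_m = 50.8095.
Social marginal cost = private MC + MEC = 44.5 + 2.5x.
Set SMC = demand: 44.5 + 2.5x = 145.9 - 0.7x → x* = 31.6875.
Height of the DWL triangle at x_m is SMC(x_m) − demand(x_m) = MEC(x_m) = 61.1905.
DWL = ½ × 19.1220 × 61.1905 = 585.0424.

DWL = $585.0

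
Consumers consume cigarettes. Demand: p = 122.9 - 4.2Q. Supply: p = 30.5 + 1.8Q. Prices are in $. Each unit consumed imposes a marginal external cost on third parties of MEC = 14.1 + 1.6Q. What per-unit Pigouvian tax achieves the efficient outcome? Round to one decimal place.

tax = $30.6 per unit

Social marginal benefit = demand − MEC = 108.8 - 5.8Q.
Set SMB = MC: 108.8 - 5.8Q = 30.5 + 1.8Q → Q* = 10.3026.
The Pigouvian tax equals MEC at Q*: 14.1 + 1.6×10.3026 = 30.5842.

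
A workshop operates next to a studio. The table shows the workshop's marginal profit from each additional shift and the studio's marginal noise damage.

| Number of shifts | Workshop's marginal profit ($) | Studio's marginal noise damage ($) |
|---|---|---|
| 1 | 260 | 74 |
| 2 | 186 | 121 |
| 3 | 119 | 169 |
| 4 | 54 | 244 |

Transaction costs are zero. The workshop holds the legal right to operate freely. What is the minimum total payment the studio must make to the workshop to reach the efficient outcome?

Left alone the workshop would choose level 4 (marginal profit stays positive).
Efficient level: k* = 2 (marginal profit ≥ marginal noise damage through 2).
The studio must at least cover the workshop's forgone profit from cutting 4→2: 119 + 54 = 173.

$173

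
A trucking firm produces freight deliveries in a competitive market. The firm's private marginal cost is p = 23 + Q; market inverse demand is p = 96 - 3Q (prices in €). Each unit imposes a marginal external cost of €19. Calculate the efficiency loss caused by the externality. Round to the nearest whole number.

Market equilibrium (private): 23 + Q = 96 - 3Q → Q_m = 18.2500.
Social marginal cost = private MC + MEC = 42 + Q.
Set SMC = demand: 42 + Q = 96 - 3Q → Q* = 13.5000.
The welfare-loss triangle has base |Q_m − Q*| and height MEC(Q_m) (the vertical gap between SMC and demand is zero at Q* and MEC at Q_m).
DWL = ½ × 4.7500 × 19.0000 = 45.1250.

DWL = €45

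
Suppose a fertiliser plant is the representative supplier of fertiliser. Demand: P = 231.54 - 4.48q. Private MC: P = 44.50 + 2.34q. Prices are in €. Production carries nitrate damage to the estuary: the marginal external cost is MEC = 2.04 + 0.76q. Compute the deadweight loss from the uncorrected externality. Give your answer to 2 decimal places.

Market equilibrium (private): 44.50 + 2.34q = 231.54 - 4.48q → q_m = 27.4252.
Social marginal cost = private MC + MEC = 46.54 + 3.10q.
Set SMC = demand: 46.54 + 3.10q = 231.54 - 4.48q → q* = 24.4063.
Between q* and q_m the wedge SMC − demand runs linearly from 0 to MEC(q_m), so the loss is a triangle.
DWL = ½ × 3.0189 × 22.8832 = 34.5410.

DWL = €34.54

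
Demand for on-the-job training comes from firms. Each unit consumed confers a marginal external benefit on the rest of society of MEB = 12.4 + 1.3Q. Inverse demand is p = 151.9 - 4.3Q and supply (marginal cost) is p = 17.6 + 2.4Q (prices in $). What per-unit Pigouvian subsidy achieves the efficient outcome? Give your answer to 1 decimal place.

Social marginal benefit = demand + MEB = 164.3 - 3.0Q.
Set SMB = MC: 164.3 - 3.0Q = 17.6 + 2.4Q → Q* = 27.1667.
The Pigouvian subsidy equals MEB at Q*: 12.4 + 1.3×27.1667 = 47.7167.

subsidy = $47.7 per unit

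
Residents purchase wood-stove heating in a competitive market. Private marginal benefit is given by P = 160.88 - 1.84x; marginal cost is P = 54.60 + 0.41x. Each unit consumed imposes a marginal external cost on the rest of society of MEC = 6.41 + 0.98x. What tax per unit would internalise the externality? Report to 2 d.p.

tax = 36.71 per unit

Social marginal benefit = demand − MEC = 154.47 - 2.82x.
Set SMB = MC: 154.47 - 2.82x = 54.60 + 0.41x → x* = 30.9195.
The Pigouvian tax equals MEC at x*: 6.41 + 0.98×30.9195 = 36.7111.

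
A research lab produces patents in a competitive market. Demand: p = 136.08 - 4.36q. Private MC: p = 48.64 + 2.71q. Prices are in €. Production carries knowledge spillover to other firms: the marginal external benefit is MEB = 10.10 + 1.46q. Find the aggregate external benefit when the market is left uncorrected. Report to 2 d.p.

€236.58

Market equilibrium (private): 48.64 + 2.71q = 136.08 - 4.36q → q_m = 12.3678.
Total external benefit = ∫₀^{q_m} (10.10 + 1.46q) dq = 10.10×12.3678 + ½×1.46×12.3678² = 236.5774.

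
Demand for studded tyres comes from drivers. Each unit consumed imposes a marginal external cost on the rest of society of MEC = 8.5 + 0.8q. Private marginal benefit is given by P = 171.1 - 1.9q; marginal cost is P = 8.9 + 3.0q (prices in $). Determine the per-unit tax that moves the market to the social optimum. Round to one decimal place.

tax = $30.1 per unit

Social marginal benefit = demand − MEC = 162.6 - 2.7q.
Set SMB = MC: 162.6 - 2.7q = 8.9 + 3.0q → q* = 26.9649.
The Pigouvian tax equals MEC at q*: 8.5 + 0.8×26.9649 = 30.0719.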